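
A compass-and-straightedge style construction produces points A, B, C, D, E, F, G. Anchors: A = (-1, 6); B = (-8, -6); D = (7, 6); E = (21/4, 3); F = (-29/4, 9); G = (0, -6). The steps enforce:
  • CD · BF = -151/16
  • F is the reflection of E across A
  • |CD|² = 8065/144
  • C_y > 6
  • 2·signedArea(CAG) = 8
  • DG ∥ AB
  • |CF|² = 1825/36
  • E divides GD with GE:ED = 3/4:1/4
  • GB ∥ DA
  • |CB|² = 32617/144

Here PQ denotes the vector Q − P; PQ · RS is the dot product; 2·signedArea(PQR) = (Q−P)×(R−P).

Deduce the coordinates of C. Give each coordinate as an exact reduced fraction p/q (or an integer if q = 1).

C = (-5/12, 7)

1. C_x = -5/12  [2·signedArea(CAG) = 8 ∩ CD · BF = -151/16]
2. C_y = 7  [2·signedArea(CAG) = 8 ∩ CD · BF = -151/16]
   → C = (-5/12, 7)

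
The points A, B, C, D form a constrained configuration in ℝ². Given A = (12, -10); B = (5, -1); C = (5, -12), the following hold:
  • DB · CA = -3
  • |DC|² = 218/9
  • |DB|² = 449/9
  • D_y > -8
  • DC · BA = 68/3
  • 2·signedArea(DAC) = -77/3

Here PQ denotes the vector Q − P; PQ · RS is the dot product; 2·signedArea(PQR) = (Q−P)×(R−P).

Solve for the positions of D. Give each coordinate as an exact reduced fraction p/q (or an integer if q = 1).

D = (22/3, -23/3)

1. D_x = 22/3  [2·signedArea(DAC) = -77/3 ∩ DB · CA = -3]
2. D_y = -23/3  [2·signedArea(DAC) = -77/3 ∩ DB · CA = -3]
   → D = (22/3, -23/3)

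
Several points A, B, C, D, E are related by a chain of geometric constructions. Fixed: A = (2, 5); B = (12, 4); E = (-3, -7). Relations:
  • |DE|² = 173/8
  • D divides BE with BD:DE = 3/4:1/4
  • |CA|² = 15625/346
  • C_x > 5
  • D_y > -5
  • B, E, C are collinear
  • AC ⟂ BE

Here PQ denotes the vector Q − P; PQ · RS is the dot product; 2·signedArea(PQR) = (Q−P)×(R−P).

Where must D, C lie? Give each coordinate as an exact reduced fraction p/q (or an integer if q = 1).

1. D_x = 3/4  [D divides BE with BD:DE = 3/4:1/4]
2. D_y = -17/4  [D divides BE with BD:DE = 3/4:1/4]
   → D = (3/4, -17/4)
3. C_x = 2067/346  [B, E, C are collinear ∩ AC ⟂ BE]
4. C_y = -145/346  [B, E, C are collinear ∩ AC ⟂ BE]
   → C = (2067/346, -145/346)

C = (2067/346, -145/346)
D = (3/4, -17/4)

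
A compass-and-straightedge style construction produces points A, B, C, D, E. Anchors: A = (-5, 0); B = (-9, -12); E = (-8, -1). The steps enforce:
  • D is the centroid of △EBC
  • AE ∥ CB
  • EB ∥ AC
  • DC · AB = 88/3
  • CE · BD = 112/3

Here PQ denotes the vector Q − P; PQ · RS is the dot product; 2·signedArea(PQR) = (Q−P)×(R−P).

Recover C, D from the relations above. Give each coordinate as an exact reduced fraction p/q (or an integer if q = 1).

C = (-6, -11)
D = (-23/3, -8)

1. C_x = -6  [AE ∥ CB ∩ EB ∥ AC]
2. C_y = -11  [AE ∥ CB ∩ EB ∥ AC]
   → C = (-6, -11)
3. D_x = -23/3  [D is the centroid of △EBC]
4. D_y = -8  [D is the centroid of △EBC]
   → D = (-23/3, -8)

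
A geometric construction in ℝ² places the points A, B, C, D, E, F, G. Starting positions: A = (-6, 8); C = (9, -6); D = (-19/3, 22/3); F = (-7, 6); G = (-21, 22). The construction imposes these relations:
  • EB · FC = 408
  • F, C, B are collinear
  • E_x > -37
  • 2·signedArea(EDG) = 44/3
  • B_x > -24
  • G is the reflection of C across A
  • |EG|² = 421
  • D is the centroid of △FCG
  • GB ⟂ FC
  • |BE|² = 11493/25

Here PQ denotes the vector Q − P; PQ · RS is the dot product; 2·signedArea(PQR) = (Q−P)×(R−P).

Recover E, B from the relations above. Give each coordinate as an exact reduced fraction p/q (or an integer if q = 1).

B = (-591/25, 462/25)
E = (-36, 36)

1. B_x = -591/25  [F, C, B are collinear ∩ GB ⟂ FC]
2. B_y = 462/25  [F, C, B are collinear ∩ GB ⟂ FC]
   → B = (-591/25, 462/25)
3. E_x = -36  [2·signedArea(EDG) = 44/3 ∩ EB · FC = 408]
4. E_y = 36  [2·signedArea(EDG) = 44/3 ∩ EB · FC = 408]
   → E = (-36, 36)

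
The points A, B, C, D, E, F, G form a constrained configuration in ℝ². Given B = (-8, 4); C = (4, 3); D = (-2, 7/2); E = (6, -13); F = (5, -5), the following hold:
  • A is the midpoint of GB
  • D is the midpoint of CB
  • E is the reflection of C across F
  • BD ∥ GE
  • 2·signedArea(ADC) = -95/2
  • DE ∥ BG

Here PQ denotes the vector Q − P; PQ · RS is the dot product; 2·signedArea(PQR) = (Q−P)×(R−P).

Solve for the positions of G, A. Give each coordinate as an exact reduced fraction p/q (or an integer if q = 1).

A = (-4, -17/4)
G = (0, -25/2)

1. G_x = 0  [BD ∥ GE ∩ DE ∥ BG]
2. G_y = -25/2  [BD ∥ GE ∩ DE ∥ BG]
   → G = (0, -25/2)
3. A_x = -4  [A is the midpoint of GB]
4. A_y = -17/4  [A is the midpoint of GB]
   → A = (-4, -17/4)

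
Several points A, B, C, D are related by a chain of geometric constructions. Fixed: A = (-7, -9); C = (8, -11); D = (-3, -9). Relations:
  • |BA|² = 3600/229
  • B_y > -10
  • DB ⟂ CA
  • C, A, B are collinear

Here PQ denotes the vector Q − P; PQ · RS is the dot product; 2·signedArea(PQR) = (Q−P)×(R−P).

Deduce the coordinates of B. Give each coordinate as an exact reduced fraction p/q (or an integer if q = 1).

1. B_x = -703/229  [C, A, B are collinear ∩ DB ⟂ CA]
2. B_y = -2181/229  [C, A, B are collinear ∩ DB ⟂ CA]
   → B = (-703/229, -2181/229)

B = (-703/229, -2181/229)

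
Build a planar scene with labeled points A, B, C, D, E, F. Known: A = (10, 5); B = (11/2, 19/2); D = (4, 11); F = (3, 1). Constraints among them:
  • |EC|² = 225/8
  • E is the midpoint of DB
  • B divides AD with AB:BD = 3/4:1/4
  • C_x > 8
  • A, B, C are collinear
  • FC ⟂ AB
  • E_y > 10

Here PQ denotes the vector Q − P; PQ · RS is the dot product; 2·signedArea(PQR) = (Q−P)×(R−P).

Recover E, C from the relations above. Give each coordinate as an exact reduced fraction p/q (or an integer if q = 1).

1. E_x = 19/4  [E is the midpoint of DB]
2. E_y = 41/4  [E is the midpoint of DB]
   → E = (19/4, 41/4)
3. C_x = 17/2  [A, B, C are collinear ∩ FC ⟂ AB]
4. C_y = 13/2  [A, B, C are collinear ∩ FC ⟂ AB]
   → C = (17/2, 13/2)

C = (17/2, 13/2)
E = (19/4, 41/4)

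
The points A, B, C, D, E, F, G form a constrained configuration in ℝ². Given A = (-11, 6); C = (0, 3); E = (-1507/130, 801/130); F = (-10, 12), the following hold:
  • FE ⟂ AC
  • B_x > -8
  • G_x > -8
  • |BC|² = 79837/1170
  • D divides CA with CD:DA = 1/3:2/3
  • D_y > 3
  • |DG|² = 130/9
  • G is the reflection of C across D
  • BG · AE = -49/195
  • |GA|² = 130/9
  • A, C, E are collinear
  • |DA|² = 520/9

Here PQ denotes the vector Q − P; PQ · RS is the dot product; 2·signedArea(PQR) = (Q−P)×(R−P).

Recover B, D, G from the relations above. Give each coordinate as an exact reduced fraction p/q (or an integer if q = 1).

B = (-2807/390, 917/130)
D = (-11/3, 4)
G = (-22/3, 5)

1. D_x = -11/3  [D divides CA with CD:DA = 1/3:2/3]
2. D_y = 4  [D divides CA with CD:DA = 1/3:2/3]
   → D = (-11/3, 4)
3. G_x = -22/3  [G is the reflection of C across D]
4. G_y = 5  [G is the reflection of C across D]
   → G = (-22/3, 5)
5. B_x = -2807/390  [line 77/130·x + -21/130·y + 2107/390 = 0 ∩ |BC|² = 79837/1170]
6. B_y = 917/130  [line 77/130·x + -21/130·y + 2107/390 = 0 ∩ |BC|² = 79837/1170]
   → B = (-2807/390, 917/130)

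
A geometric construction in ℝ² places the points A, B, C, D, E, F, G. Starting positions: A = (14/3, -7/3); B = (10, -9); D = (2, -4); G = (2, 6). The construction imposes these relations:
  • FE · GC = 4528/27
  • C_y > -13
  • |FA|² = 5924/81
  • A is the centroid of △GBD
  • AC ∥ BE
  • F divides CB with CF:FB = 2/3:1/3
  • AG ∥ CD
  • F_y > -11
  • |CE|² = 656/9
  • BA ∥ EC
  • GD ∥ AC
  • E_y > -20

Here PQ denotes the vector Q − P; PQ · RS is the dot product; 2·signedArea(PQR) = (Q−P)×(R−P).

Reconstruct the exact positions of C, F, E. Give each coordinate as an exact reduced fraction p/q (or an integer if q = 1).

C = (14/3, -37/3)
E = (10, -19)
F = (74/9, -91/9)

1. C_x = 14/3  [AG ∥ CD ∩ GD ∥ AC]
2. C_y = -37/3  [AG ∥ CD ∩ GD ∥ AC]
   → C = (14/3, -37/3)
3. F_x = 74/9  [F divides CB with CF:FB = 2/3:1/3]
4. F_y = -91/9  [F divides CB with CF:FB = 2/3:1/3]
   → F = (74/9, -91/9)
5. E_x = 10  [BA ∥ EC ∩ AC ∥ BE]
6. E_y = -19  [BA ∥ EC ∩ AC ∥ BE]
   → E = (10, -19)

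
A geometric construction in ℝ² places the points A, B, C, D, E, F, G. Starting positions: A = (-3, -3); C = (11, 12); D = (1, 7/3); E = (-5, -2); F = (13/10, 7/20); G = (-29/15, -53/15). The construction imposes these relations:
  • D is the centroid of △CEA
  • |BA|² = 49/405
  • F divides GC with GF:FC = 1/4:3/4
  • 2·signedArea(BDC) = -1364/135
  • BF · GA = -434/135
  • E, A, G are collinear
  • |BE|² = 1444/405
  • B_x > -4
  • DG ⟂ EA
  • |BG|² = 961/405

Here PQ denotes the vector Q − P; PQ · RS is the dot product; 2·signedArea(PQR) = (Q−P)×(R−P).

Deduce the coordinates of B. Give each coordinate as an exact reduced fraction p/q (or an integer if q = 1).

1. B_x = -149/45  [2·signedArea(BDC) = -1364/135 ∩ BF · GA = -434/135]
2. B_y = -128/45  [2·signedArea(BDC) = -1364/135 ∩ BF · GA = -434/135]
   → B = (-149/45, -128/45)

B = (-149/45, -128/45)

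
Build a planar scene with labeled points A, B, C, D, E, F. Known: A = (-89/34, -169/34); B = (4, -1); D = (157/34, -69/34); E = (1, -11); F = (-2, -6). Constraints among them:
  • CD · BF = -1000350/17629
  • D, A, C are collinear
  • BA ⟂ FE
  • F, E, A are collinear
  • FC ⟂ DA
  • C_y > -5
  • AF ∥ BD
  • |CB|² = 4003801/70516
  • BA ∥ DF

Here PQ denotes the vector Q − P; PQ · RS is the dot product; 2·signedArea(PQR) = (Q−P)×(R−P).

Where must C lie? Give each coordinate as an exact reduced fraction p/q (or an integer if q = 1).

C = (-43133/17629, -172803/35258)

1. C_x = -43133/17629  [D, A, C are collinear ∩ FC ⟂ DA]
2. C_y = -172803/35258  [D, A, C are collinear ∩ FC ⟂ DA]
   → C = (-43133/17629, -172803/35258)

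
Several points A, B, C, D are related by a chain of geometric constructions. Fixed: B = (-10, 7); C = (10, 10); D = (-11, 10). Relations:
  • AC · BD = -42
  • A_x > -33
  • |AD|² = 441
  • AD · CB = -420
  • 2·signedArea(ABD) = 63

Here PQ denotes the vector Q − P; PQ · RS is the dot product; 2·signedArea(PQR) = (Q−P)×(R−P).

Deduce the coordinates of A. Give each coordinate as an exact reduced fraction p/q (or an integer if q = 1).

A = (-32, 10)

1. A_x = -32  [2·signedArea(ABD) = 63 ∩ AC · BD = -42]
2. A_y = 10  [2·signedArea(ABD) = 63 ∩ AC · BD = -42]
   → A = (-32, 10)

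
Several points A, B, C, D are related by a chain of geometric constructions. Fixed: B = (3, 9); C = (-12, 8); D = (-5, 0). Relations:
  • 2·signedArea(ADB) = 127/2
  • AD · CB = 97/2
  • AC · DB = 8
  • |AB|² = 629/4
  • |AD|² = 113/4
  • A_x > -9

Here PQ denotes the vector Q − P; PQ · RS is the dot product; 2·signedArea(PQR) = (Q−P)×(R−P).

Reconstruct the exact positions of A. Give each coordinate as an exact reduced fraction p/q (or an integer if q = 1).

A = (-17/2, 4)

1. A_x = -17/2  [AC · DB = 8 ∩ 2·signedArea(ADB) = 127/2]
2. A_y = 4  [AC · DB = 8 ∩ 2·signedArea(ADB) = 127/2]
   → A = (-17/2, 4)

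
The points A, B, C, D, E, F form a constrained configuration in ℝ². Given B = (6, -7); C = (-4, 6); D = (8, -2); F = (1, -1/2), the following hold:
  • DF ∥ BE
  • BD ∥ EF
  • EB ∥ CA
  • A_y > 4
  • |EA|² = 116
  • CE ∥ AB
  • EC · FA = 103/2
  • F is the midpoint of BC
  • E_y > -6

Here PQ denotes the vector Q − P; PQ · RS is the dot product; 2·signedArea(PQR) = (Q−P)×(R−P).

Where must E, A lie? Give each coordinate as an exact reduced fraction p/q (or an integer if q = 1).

1. E_x = -1  [BD ∥ EF ∩ DF ∥ BE]
2. E_y = -11/2  [BD ∥ EF ∩ DF ∥ BE]
   → E = (-1, -11/2)
3. A_x = 3  [CE ∥ AB ∩ EB ∥ CA]
4. A_y = 9/2  [CE ∥ AB ∩ EB ∥ CA]
   → A = (3, 9/2)

A = (3, 9/2)
E = (-1, -11/2)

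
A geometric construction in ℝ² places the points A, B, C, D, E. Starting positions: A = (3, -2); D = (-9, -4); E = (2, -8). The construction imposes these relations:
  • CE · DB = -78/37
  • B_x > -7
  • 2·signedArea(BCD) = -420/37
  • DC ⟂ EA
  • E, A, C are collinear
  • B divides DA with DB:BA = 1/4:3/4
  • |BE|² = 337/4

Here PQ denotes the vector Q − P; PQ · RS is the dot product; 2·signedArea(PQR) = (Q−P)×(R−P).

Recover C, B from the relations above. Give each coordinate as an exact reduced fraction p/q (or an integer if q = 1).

1. C_x = 87/37  [E, A, C are collinear ∩ DC ⟂ EA]
2. C_y = -218/37  [E, A, C are collinear ∩ DC ⟂ EA]
   → C = (87/37, -218/37)
3. B_x = -6  [B divides DA with DB:BA = 1/4:3/4]
4. B_y = -7/2  [B divides DA with DB:BA = 1/4:3/4]
   → B = (-6, -7/2)

B = (-6, -7/2)
C = (87/37, -218/37)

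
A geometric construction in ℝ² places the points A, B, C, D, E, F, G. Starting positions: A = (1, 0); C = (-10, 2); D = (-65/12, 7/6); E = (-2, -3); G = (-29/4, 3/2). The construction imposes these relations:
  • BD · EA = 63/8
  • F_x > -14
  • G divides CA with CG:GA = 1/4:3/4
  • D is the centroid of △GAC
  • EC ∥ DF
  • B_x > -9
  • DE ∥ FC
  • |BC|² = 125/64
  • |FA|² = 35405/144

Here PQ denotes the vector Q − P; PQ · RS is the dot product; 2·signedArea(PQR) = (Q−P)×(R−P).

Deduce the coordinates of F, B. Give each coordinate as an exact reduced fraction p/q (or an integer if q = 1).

1. F_x = -161/12  [DE ∥ FC ∩ EC ∥ DF]
2. F_y = 37/6  [DE ∥ FC ∩ EC ∥ DF]
   → F = (-161/12, 37/6)
3. B_x = -69/8  [line -3·x + -3·y + -165/8 = 0 ∩ |BC|² = 125/64]
4. B_y = 7/4  [line -3·x + -3·y + -165/8 = 0 ∩ |BC|² = 125/64]
   → B = (-69/8, 7/4)

B = (-69/8, 7/4)
F = (-161/12, 37/6)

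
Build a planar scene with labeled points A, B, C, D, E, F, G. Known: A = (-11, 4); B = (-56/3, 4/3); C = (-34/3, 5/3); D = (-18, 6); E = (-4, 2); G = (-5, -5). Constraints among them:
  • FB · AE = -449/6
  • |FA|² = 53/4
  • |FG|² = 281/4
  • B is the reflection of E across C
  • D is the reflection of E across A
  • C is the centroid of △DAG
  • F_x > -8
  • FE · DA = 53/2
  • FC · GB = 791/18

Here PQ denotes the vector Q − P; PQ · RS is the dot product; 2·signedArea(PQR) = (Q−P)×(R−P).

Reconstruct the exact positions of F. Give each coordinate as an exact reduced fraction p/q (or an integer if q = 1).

F = (-15/2, 3)

1. F_x = -15/2  [FE · DA = 53/2 ∩ FC · GB = 791/18]
2. F_y = 3  [FE · DA = 53/2 ∩ FC · GB = 791/18]
   → F = (-15/2, 3)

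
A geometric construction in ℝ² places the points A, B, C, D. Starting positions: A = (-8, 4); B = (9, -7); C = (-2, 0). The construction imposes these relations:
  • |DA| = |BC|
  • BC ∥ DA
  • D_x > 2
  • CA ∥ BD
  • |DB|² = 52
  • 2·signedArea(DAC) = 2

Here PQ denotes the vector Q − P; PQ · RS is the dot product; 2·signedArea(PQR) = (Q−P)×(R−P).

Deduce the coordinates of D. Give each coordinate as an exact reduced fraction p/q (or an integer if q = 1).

1. D_x = 3  [BC ∥ DA ∩ CA ∥ BD]
2. D_y = -3  [BC ∥ DA ∩ CA ∥ BD]
   → D = (3, -3)

D = (3, -3)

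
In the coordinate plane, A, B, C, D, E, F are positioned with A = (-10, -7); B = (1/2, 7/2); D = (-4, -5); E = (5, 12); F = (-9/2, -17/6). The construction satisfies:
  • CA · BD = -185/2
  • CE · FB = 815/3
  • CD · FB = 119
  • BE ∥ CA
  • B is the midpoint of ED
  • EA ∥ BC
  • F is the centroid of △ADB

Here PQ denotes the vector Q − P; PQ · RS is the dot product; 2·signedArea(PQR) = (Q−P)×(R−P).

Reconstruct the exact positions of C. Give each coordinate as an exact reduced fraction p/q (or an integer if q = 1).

C = (-29/2, -31/2)

1. C_x = -29/2  [BE ∥ CA ∩ EA ∥ BC]
2. C_y = -31/2  [BE ∥ CA ∩ EA ∥ BC]
   → C = (-29/2, -31/2)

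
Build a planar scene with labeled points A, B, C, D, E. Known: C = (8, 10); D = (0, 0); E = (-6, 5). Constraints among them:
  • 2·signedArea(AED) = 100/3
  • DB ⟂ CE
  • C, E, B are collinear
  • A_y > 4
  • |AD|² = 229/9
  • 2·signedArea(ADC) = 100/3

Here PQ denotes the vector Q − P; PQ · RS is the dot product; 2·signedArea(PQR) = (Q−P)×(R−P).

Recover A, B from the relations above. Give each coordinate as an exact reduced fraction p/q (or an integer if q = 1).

A = (2/3, 5)
B = (-500/221, 1400/221)

1. A_x = 2/3  [2·signedArea(ADC) = 100/3 ∩ 2·signedArea(AED) = 100/3]
2. A_y = 5  [2·signedArea(ADC) = 100/3 ∩ 2·signedArea(AED) = 100/3]
   → A = (2/3, 5)
3. B_x = -500/221  [C, E, B are collinear ∩ DB ⟂ CE]
4. B_y = 1400/221  [C, E, B are collinear ∩ DB ⟂ CE]
   → B = (-500/221, 1400/221)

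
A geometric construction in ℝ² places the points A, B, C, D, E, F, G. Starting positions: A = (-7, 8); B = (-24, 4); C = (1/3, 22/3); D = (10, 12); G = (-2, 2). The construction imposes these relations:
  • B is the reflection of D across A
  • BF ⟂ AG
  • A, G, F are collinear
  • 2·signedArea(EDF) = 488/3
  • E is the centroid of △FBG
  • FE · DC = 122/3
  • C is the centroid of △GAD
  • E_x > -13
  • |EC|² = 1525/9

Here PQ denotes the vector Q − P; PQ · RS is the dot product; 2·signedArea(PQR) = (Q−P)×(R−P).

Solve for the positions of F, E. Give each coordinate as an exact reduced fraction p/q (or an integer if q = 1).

E = (-38/3, 20/3)
F = (-12, 14)

1. F_x = -12  [A, G, F are collinear ∩ BF ⟂ AG]
2. F_y = 14  [A, G, F are collinear ∩ BF ⟂ AG]
   → F = (-12, 14)
3. E_x = -38/3  [E is the centroid of △FBG]
4. E_y = 20/3  [E is the centroid of △FBG]
   → E = (-38/3, 20/3)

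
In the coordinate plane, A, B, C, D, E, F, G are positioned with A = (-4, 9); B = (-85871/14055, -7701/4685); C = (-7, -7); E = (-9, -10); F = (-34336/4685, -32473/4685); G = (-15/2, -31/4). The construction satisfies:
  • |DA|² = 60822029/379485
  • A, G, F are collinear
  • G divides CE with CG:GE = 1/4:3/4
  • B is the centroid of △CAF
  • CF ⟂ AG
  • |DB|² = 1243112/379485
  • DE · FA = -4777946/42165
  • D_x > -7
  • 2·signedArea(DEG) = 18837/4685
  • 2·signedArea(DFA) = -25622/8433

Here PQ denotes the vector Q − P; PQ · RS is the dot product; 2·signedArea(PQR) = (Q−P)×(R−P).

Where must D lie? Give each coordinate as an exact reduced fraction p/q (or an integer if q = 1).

1. D_x = -270127/42165  [2·signedArea(DEG) = 18837/4685 ∩ 2·signedArea(DFA) = -25622/8433]
2. D_y = -48197/14055  [2·signedArea(DEG) = 18837/4685 ∩ 2·signedArea(DFA) = -25622/8433]
   → D = (-270127/42165, -48197/14055)

D = (-270127/42165, -48197/14055)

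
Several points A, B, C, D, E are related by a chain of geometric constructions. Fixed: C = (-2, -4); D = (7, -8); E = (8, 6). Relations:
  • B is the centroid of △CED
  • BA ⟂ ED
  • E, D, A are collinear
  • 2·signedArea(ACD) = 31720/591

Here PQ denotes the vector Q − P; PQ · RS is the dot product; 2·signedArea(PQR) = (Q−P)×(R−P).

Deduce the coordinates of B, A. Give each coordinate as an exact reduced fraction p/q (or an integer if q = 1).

A = (4381/591, -1312/591)
B = (13/3, -2)

1. B_x = 13/3  [B is the centroid of △CED]
2. B_y = -2  [B is the centroid of △CED]
   → B = (13/3, -2)
3. A_x = 4381/591  [E, D, A are collinear ∩ BA ⟂ ED]
4. A_y = -1312/591  [E, D, A are collinear ∩ BA ⟂ ED]
   → A = (4381/591, -1312/591)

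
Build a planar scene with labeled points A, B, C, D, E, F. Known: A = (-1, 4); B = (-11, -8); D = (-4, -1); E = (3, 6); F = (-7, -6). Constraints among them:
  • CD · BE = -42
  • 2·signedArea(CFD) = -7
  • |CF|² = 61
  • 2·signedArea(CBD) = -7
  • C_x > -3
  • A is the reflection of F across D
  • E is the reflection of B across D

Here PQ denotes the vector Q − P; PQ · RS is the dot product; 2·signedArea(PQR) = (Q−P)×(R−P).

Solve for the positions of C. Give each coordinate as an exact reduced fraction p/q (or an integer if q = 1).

C = (-2, 0)

1. C_x = -2  [2·signedArea(CFD) = -7 ∩ CD · BE = -42]
2. C_y = 0  [2·signedArea(CFD) = -7 ∩ CD · BE = -42]
   → C = (-2, 0)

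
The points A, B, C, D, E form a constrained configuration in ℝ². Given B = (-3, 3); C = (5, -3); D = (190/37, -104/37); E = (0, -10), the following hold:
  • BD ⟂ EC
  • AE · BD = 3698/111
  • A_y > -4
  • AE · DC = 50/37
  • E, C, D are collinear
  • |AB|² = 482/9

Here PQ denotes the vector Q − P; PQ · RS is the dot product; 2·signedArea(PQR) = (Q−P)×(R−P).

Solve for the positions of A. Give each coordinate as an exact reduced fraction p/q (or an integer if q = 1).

1. A_x = 2/3  [AE · DC = 50/37 ∩ AE · BD = 3698/111]
2. A_y = -10/3  [AE · DC = 50/37 ∩ AE · BD = 3698/111]
   → A = (2/3, -10/3)

A = (2/3, -10/3)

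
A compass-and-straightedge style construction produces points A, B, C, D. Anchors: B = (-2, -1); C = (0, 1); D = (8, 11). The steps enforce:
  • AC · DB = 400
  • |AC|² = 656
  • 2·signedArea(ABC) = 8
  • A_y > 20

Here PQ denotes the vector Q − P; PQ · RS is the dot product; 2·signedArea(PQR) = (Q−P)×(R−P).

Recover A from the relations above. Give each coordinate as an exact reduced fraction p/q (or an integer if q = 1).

A = (16, 21)

1. A_x = 16  [2·signedArea(ABC) = 8 ∩ AC · DB = 400]
2. A_y = 21  [2·signedArea(ABC) = 8 ∩ AC · DB = 400]
   → A = (16, 21)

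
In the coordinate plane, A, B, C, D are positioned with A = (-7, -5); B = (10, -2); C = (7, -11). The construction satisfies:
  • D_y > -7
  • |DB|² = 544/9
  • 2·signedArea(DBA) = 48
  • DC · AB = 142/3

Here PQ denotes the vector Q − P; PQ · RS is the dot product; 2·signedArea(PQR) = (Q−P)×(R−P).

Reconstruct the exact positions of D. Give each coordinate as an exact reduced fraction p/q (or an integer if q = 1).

D = (10/3, -6)

1. D_x = 10/3  [2·signedArea(DBA) = 48 ∩ DC · AB = 142/3]
2. D_y = -6  [2·signedArea(DBA) = 48 ∩ DC · AB = 142/3]
   → D = (10/3, -6)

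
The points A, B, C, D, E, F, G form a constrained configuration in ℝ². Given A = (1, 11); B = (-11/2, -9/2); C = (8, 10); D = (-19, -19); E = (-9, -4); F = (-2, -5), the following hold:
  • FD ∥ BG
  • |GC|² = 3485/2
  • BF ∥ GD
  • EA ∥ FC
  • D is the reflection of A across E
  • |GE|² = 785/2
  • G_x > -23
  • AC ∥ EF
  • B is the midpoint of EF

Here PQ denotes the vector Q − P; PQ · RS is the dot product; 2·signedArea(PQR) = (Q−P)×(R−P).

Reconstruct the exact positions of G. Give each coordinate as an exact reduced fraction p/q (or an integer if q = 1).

1. G_x = -45/2  [BF ∥ GD ∩ FD ∥ BG]
2. G_y = -37/2  [BF ∥ GD ∩ FD ∥ BG]
   → G = (-45/2, -37/2)

G = (-45/2, -37/2)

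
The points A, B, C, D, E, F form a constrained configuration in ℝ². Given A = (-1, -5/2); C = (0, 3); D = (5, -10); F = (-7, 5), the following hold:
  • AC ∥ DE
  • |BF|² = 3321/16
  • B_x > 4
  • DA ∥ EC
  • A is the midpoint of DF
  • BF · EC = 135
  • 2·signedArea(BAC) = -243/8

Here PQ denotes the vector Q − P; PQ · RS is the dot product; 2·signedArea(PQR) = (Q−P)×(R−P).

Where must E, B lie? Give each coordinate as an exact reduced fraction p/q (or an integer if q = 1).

B = (17/4, -4)
E = (6, -9/2)

1. E_x = 6  [DA ∥ EC ∩ AC ∥ DE]
2. E_y = -9/2  [DA ∥ EC ∩ AC ∥ DE]
   → E = (6, -9/2)
3. B_x = 17/4  [BF · EC = 135 ∩ 2·signedArea(BAC) = -243/8]
4. B_y = -4  [BF · EC = 135 ∩ 2·signedArea(BAC) = -243/8]
   → B = (17/4, -4)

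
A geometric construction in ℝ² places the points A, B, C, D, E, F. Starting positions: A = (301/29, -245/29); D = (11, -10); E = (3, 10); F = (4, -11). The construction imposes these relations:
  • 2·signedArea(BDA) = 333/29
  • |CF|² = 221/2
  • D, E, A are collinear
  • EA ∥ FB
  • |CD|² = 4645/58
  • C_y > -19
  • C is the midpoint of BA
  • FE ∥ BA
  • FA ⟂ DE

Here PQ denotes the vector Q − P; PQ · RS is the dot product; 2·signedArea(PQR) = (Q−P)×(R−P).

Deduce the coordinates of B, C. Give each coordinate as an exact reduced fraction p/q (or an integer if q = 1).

B = (330/29, -854/29)
C = (631/58, -1099/58)

1. B_x = 330/29  [FE ∥ BA ∩ EA ∥ FB]
2. B_y = -854/29  [FE ∥ BA ∩ EA ∥ FB]
   → B = (330/29, -854/29)
3. C_x = 631/58  [C is the midpoint of BA]
4. C_y = -1099/58  [C is the midpoint of BA]
   → C = (631/58, -1099/58)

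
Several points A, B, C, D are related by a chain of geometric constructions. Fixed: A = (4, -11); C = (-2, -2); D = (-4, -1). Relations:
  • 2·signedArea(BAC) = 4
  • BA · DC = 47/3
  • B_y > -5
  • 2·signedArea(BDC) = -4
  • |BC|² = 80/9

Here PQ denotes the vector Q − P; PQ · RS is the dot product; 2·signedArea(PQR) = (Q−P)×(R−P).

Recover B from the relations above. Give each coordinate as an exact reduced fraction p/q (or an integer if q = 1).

B = (-2/3, -14/3)

1. B_x = -2/3  [2·signedArea(BAC) = 4 ∩ BA · DC = 47/3]
2. B_y = -14/3  [2·signedArea(BAC) = 4 ∩ BA · DC = 47/3]
   → B = (-2/3, -14/3)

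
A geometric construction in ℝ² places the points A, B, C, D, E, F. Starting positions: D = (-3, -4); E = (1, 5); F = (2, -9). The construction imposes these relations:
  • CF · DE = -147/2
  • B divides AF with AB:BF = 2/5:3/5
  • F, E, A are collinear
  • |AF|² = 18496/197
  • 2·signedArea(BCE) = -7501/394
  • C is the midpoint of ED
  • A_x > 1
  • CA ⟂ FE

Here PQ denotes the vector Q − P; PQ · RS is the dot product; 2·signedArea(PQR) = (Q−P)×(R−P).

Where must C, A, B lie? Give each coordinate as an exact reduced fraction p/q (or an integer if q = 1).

A = (258/197, 131/197)
B = (1562/985, -3153/985)
C = (-1, 1/2)

1. C_x = -1  [C is the midpoint of ED]
2. C_y = 1/2  [C is the midpoint of ED]
   → C = (-1, 1/2)
3. A_x = 258/197  [F, E, A are collinear ∩ CA ⟂ FE]
4. A_y = 131/197  [F, E, A are collinear ∩ CA ⟂ FE]
   → A = (258/197, 131/197)
5. B_x = 1562/985  [B divides AF with AB:BF = 2/5:3/5]
6. B_y = -3153/985  [B divides AF with AB:BF = 2/5:3/5]
   → B = (1562/985, -3153/985)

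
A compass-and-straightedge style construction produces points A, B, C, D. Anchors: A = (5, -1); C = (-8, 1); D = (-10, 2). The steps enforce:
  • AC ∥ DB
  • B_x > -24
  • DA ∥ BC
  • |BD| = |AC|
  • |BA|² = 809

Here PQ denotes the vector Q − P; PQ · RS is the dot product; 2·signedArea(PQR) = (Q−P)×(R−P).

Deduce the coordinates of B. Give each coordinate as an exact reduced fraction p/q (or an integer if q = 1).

B = (-23, 4)

1. B_x = -23  [DA ∥ BC ∩ AC ∥ DB]
2. B_y = 4  [DA ∥ BC ∩ AC ∥ DB]
   → B = (-23, 4)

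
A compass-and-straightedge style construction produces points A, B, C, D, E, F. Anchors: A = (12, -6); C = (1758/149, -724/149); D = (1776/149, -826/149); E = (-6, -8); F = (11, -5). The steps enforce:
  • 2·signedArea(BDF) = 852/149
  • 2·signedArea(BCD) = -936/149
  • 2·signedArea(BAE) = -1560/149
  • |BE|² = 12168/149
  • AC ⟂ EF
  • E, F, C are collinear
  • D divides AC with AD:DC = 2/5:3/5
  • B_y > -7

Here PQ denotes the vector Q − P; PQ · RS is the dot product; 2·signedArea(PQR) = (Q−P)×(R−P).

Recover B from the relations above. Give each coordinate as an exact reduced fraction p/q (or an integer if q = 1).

1. B_x = 432/149  [2·signedArea(BCD) = -936/149 ∩ 2·signedArea(BDF) = 852/149]
2. B_y = -958/149  [2·signedArea(BCD) = -936/149 ∩ 2·signedArea(BDF) = 852/149]
   → B = (432/149, -958/149)

B = (432/149, -958/149)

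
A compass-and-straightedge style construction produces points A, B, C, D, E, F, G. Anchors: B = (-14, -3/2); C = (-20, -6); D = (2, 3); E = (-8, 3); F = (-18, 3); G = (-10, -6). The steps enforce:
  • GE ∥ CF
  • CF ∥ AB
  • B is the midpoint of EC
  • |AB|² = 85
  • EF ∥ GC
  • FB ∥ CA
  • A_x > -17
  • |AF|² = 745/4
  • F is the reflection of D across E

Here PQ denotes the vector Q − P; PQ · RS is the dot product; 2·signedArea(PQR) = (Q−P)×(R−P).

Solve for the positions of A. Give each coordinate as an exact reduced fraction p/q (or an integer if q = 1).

A = (-16, -21/2)

1. A_x = -16  [CF ∥ AB ∩ FB ∥ CA]
2. A_y = -21/2  [CF ∥ AB ∩ FB ∥ CA]
   → A = (-16, -21/2)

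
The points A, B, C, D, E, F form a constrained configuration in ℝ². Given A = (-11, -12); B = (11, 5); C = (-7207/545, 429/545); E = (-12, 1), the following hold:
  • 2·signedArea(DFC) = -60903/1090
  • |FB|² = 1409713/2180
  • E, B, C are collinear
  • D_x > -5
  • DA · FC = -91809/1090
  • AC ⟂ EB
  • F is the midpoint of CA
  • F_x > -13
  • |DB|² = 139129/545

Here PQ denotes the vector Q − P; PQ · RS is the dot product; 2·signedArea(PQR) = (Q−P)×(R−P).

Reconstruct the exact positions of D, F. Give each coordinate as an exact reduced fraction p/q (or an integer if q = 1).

D = (-2584/545, 1233/545)
F = (-6601/545, -6111/1090)

1. F_x = -6601/545  [F is the midpoint of CA]
2. F_y = -6111/1090  [F is the midpoint of CA]
   → F = (-6601/545, -6111/1090)
3. D_x = -2584/545  [DA · FC = -91809/1090 ∩ 2·signedArea(DFC) = -60903/1090]
4. D_y = 1233/545  [DA · FC = -91809/1090 ∩ 2·signedArea(DFC) = -60903/1090]
   → D = (-2584/545, 1233/545)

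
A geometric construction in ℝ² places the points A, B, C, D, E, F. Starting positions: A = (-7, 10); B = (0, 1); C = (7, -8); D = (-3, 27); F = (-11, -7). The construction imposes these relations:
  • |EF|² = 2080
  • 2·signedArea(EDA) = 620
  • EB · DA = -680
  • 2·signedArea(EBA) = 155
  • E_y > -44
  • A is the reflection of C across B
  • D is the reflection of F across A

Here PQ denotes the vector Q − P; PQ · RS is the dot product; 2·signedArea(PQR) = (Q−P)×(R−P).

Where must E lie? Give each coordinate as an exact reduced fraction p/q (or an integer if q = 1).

E = (17, -43)

1. E_x = 17  [2·signedArea(EBA) = 155 ∩ EB · DA = -680]
2. E_y = -43  [2·signedArea(EBA) = 155 ∩ EB · DA = -680]
   → E = (17, -43)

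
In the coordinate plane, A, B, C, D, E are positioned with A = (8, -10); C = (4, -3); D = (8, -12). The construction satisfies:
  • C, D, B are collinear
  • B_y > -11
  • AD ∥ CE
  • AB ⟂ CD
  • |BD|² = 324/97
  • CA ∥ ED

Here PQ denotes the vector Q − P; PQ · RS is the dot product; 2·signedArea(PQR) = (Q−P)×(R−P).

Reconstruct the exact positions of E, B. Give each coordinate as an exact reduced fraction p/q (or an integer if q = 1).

B = (704/97, -1002/97)
E = (4, -5)

1. E_x = 4  [CA ∥ ED ∩ AD ∥ CE]
2. E_y = -5  [CA ∥ ED ∩ AD ∥ CE]
   → E = (4, -5)
3. B_x = 704/97  [C, D, B are collinear ∩ AB ⟂ CD]
4. B_y = -1002/97  [C, D, B are collinear ∩ AB ⟂ CD]
   → B = (704/97, -1002/97)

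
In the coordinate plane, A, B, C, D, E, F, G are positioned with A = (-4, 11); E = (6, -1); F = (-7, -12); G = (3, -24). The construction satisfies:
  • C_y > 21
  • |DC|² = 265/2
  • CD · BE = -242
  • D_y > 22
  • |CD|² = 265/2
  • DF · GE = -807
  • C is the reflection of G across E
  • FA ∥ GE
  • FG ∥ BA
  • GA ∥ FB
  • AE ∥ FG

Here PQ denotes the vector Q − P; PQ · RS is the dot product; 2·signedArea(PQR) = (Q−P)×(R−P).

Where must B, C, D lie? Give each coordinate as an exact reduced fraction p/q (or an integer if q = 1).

B = (-14, 23)
C = (9, 22)
D = (-5/2, 45/2)

1. B_x = -14  [FG ∥ BA ∩ GA ∥ FB]
2. B_y = 23  [FG ∥ BA ∩ GA ∥ FB]
   → B = (-14, 23)
3. C_x = 9  [C is the reflection of G across E]
4. C_y = 22  [C is the reflection of G across E]
   → C = (9, 22)
5. D_x = -5/2  [DF · GE = -807 ∩ CD · BE = -242]
6. D_y = 45/2  [DF · GE = -807 ∩ CD · BE = -242]
   → D = (-5/2, 45/2)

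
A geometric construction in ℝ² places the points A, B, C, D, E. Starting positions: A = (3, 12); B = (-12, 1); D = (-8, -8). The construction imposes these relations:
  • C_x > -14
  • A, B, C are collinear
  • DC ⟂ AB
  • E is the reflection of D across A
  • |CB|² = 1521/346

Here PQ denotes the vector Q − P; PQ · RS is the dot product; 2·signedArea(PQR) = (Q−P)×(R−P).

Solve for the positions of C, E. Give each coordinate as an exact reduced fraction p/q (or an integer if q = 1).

C = (-4737/346, -83/346)
E = (14, 32)

1. C_x = -4737/346  [A, B, C are collinear ∩ DC ⟂ AB]
2. C_y = -83/346  [A, B, C are collinear ∩ DC ⟂ AB]
   → C = (-4737/346, -83/346)
3. E_x = 14  [E is the reflection of D across A]
4. E_y = 32  [E is the reflection of D across A]
   → E = (14, 32)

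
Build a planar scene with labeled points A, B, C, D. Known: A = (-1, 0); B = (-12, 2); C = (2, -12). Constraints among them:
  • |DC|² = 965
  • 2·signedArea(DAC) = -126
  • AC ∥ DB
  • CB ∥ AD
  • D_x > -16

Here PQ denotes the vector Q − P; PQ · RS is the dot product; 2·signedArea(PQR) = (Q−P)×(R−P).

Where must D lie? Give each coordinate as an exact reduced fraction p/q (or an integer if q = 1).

D = (-15, 14)

1. D_x = -15  [AC ∥ DB ∩ CB ∥ AD]
2. D_y = 14  [AC ∥ DB ∩ CB ∥ AD]
   → D = (-15, 14)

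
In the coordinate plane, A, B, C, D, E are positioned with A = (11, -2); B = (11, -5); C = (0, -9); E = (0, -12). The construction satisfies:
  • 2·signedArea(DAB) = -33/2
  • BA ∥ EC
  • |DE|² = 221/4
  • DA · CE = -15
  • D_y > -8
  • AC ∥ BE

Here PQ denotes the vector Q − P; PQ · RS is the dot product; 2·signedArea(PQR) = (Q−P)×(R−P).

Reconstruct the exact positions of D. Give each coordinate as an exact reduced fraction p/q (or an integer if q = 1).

1. D_x = 11/2  [DA · CE = -15 ∩ 2·signedArea(DAB) = -33/2]
2. D_y = -7  [DA · CE = -15 ∩ 2·signedArea(DAB) = -33/2]
   → D = (11/2, -7)

D = (11/2, -7)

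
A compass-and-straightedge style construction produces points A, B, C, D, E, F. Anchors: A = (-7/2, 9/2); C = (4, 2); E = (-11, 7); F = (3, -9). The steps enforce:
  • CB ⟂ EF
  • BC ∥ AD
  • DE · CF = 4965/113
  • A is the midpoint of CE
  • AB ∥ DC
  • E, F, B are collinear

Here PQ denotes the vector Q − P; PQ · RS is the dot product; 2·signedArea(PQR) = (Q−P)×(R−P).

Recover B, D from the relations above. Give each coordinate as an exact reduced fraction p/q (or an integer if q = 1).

B = (-228/113, -369/113)
D = (569/226, 2207/226)

1. B_x = -228/113  [E, F, B are collinear ∩ CB ⟂ EF]
2. B_y = -369/113  [E, F, B are collinear ∩ CB ⟂ EF]
   → B = (-228/113, -369/113)
3. D_x = 569/226  [AB ∥ DC ∩ BC ∥ AD]
4. D_y = 2207/226  [AB ∥ DC ∩ BC ∥ AD]
   → D = (569/226, 2207/226)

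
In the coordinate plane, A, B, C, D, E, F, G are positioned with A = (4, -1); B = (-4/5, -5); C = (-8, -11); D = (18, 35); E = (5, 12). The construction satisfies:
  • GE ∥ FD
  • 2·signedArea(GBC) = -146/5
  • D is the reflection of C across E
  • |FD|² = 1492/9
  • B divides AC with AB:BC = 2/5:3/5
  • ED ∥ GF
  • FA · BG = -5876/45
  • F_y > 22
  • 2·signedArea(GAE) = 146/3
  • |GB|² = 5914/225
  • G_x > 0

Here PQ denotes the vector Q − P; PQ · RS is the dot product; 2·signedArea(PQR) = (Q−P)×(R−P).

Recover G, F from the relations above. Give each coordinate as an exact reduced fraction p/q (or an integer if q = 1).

F = (40/3, 23)
G = (1/3, 0)

1. G_x = 1/3  [2·signedArea(GAE) = 146/3 ∩ 2·signedArea(GBC) = -146/5]
2. G_y = 0  [2·signedArea(GAE) = 146/3 ∩ 2·signedArea(GBC) = -146/5]
   → G = (1/3, 0)
3. F_x = 40/3  [GE ∥ FD ∩ ED ∥ GF]
4. F_y = 23  [GE ∥ FD ∩ ED ∥ GF]
   → F = (40/3, 23)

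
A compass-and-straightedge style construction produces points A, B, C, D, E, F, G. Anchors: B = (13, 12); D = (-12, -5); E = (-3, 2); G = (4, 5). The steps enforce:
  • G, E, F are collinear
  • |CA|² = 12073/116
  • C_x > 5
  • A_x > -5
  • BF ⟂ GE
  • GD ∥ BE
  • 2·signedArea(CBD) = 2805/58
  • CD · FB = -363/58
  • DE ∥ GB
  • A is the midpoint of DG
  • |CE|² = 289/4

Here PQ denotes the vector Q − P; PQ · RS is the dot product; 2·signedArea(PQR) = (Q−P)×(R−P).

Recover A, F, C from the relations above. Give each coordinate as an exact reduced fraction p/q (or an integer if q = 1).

A = (-4, 0)
C = (147/29, 271/58)
F = (410/29, 271/29)

1. A_x = -4  [A is the midpoint of DG]
2. A_y = 0  [A is the midpoint of DG]
   → A = (-4, 0)
3. F_x = 410/29  [G, E, F are collinear ∩ BF ⟂ GE]
4. F_y = 271/29  [G, E, F are collinear ∩ BF ⟂ GE]
   → F = (410/29, 271/29)
5. C_x = 147/29  [CD · FB = -363/58 ∩ 2·signedArea(CBD) = 2805/58]
6. C_y = 271/58  [CD · FB = -363/58 ∩ 2·signedArea(CBD) = 2805/58]
   → C = (147/29, 271/58)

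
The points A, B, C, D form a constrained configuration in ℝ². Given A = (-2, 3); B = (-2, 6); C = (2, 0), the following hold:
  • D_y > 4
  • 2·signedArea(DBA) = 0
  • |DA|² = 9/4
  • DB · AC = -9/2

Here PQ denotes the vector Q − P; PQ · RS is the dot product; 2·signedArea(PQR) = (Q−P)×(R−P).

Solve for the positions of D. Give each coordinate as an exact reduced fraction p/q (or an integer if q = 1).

D = (-2, 9/2)

1. D_x = -2  [2·signedArea(DBA) = 0 ∩ DB · AC = -9/2]
2. D_y = 9/2  [2·signedArea(DBA) = 0 ∩ DB · AC = -9/2]
   → D = (-2, 9/2)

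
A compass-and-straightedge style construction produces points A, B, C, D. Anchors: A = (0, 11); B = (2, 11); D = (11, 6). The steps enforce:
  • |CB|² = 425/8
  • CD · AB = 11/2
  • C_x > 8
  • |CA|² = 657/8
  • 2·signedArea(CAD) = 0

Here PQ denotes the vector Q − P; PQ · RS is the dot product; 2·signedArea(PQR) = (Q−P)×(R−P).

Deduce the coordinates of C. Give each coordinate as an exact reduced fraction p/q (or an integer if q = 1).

C = (33/4, 29/4)

1. C_x = 33/4  [2·signedArea(CAD) = 0 ∩ CD · AB = 11/2]
2. C_y = 29/4  [2·signedArea(CAD) = 0 ∩ CD · AB = 11/2]
   → C = (33/4, 29/4)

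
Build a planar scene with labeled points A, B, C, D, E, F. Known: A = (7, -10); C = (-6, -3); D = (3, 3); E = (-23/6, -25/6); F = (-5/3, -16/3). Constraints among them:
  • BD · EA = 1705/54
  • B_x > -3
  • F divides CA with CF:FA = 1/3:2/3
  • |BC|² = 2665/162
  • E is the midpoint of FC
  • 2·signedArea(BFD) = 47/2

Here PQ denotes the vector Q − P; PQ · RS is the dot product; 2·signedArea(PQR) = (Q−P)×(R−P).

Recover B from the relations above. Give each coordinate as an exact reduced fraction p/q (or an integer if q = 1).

B = (-41/18, -25/18)

1. B_x = -41/18  [2·signedArea(BFD) = 47/2 ∩ BD · EA = 1705/54]
2. B_y = -25/18  [2·signedArea(BFD) = 47/2 ∩ BD · EA = 1705/54]
   → B = (-41/18, -25/18)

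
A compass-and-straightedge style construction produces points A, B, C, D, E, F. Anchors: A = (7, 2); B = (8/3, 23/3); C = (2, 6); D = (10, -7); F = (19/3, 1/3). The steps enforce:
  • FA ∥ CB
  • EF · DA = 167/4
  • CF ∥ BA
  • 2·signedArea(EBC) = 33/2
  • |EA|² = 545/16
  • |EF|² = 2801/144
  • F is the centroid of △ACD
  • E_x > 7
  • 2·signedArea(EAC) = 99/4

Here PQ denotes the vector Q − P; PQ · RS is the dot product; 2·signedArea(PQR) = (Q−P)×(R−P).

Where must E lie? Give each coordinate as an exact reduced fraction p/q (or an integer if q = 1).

1. E_x = 8  [2·signedArea(EAC) = 99/4 ∩ 2·signedArea(EBC) = 33/2]
2. E_y = -15/4  [2·signedArea(EAC) = 99/4 ∩ 2·signedArea(EBC) = 33/2]
   → E = (8, -15/4)

E = (8, -15/4)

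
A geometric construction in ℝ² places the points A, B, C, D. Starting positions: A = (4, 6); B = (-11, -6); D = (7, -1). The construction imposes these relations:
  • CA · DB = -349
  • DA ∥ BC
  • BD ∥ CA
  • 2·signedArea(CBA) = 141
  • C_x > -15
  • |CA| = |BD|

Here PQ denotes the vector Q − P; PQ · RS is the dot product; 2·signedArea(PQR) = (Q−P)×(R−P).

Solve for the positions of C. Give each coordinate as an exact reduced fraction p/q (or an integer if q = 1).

1. C_x = -14  [BD ∥ CA ∩ DA ∥ BC]
2. C_y = 1  [BD ∥ CA ∩ DA ∥ BC]
   → C = (-14, 1)

C = (-14, 1)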